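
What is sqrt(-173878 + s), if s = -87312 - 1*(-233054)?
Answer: 2*I*sqrt(7034) ≈ 167.74*I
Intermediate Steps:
s = 145742 (s = -87312 + 233054 = 145742)
sqrt(-173878 + s) = sqrt(-173878 + 145742) = sqrt(-28136) = 2*I*sqrt(7034)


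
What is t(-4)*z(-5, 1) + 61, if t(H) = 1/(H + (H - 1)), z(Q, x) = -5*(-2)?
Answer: 539/9 ≈ 59.889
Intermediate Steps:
z(Q, x) = 10
t(H) = 1/(-1 + 2*H) (t(H) = 1/(H + (-1 + H)) = 1/(-1 + 2*H))
t(-4)*z(-5, 1) + 61 = 10/(-1 + 2*(-4)) + 61 = 10/(-1 - 8) + 61 = 10/(-9) + 61 = -⅑*10 + 61 = -10/9 + 61 = 539/9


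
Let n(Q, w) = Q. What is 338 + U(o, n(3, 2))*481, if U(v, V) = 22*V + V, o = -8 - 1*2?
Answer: 33527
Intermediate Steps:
o = -10 (o = -8 - 2 = -10)
U(v, V) = 23*V
338 + U(o, n(3, 2))*481 = 338 + (23*3)*481 = 338 + 69*481 = 338 + 33189 = 33527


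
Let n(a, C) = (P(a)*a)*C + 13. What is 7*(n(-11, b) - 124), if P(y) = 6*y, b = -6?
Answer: -31269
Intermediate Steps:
n(a, C) = 13 + 6*C*a**2 (n(a, C) = ((6*a)*a)*C + 13 = (6*a**2)*C + 13 = 6*C*a**2 + 13 = 13 + 6*C*a**2)
7*(n(-11, b) - 124) = 7*((13 + 6*(-6)*(-11)**2) - 124) = 7*((13 + 6*(-6)*121) - 124) = 7*((13 - 4356) - 124) = 7*(-4343 - 124) = 7*(-4467) = -31269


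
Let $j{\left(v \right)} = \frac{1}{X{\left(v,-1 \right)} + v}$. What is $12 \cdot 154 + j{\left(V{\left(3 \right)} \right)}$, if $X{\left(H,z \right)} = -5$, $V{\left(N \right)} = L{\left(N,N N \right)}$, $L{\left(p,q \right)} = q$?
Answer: $\frac{7393}{4} \approx 1848.3$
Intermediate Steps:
$V{\left(N \right)} = N^{2}$ ($V{\left(N \right)} = N N = N^{2}$)
$j{\left(v \right)} = \frac{1}{-5 + v}$
$12 \cdot 154 + j{\left(V{\left(3 \right)} \right)} = 12 \cdot 154 + \frac{1}{-5 + 3^{2}} = 1848 + \frac{1}{-5 + 9} = 1848 + \frac{1}{4} = \frac{7393}{4}$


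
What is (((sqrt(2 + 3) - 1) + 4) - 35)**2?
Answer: (32 - sqrt(5))**2 ≈ 885.89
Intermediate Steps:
(((sqrt(2 + 3) - 1) + 4) - 35)**2 = (((sqrt(5) - 1) + 4) - 35)**2 = (((-1 + sqrt(5)) + 4) - 35)**2 = ((3 + sqrt(5)) - 35)**2 = (-32 + sqrt(5))**2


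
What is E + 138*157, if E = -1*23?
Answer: 21643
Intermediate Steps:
E = -23
E + 138*157 = -23 + 138*157 = -23 + 21666 = 21643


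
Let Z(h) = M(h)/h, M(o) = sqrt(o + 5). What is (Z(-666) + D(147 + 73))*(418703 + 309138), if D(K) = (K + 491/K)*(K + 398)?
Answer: 10995726168279/110 - 727841*I*sqrt(661)/666 ≈ 9.9961e+10 - 28097.0*I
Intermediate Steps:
M(o) = sqrt(5 + o)
Z(h) = sqrt(5 + h)/h
D(K) = (398 + K)*(K + 491/K) (D(K) = (K + 491/K)*(398 + K) = (398 + K)*(K + 491/K))
(Z(-666) + D(147 + 73))*(418703 + 309138) = (sqrt(5 - 666)/(-666) + (491 + (147 + 73)**2 + 398*(147 + 73) + 195418/(147 + 73)))*(418703 + 309138) = (-I*sqrt(661)/666 + (491 + 220**2 + 398*220 + 195418/220))*727841 = (-I*sqrt(661)/666 + (491 + 48400 + 87560 + 195418*(1/220)))*727841 = (-I*sqrt(661)/666 + (491 + 48400 + 87560 + 97709/110))*727841 = (-I*sqrt(661)/666 + 15107319/110)*727841 = (15107319/110 - I*sqrt(661)/666)*727841 = 10995726168279/110 - 727841*I*sqrt(661)/666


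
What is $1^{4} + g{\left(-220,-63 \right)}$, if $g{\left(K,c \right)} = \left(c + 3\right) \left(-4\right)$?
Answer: $241$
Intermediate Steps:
$g{\left(K,c \right)} = -12 - 4 c$ ($g{\left(K,c \right)} = \left(3 + c\right) \left(-4\right) = -12 - 4 c$)
$1^{4} + g{\left(-220,-63 \right)} = 1^{4} - -240 = 1 + \left(-12 + 252\right) = 1 + 240 = 241$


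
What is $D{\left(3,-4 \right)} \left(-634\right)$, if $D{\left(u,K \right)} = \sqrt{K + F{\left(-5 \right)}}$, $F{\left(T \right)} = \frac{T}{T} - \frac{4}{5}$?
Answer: $- \frac{634 i \sqrt{95}}{5} \approx - 1235.9 i$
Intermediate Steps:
$F{\left(T \right)} = \frac{1}{5}$ ($F{\left(T \right)} = 1 - \frac{4}{5} = \frac{1}{5}$)
$D{\left(u,K \right)} = \sqrt{\frac{1}{5} + K}$ ($D{\left(u,K \right)} = \sqrt{K + \frac{1}{5}} = \sqrt{\frac{1}{5} + K}$)
$D{\left(3,-4 \right)} \left(-634\right) = \frac{\sqrt{5 + 25 \left(-4\right)}}{5} \left(-634\right) = \frac{\sqrt{5 - 100}}{5} \left(-634\right) = \frac{\sqrt{-95}}{5} \left(-634\right) = \frac{i \sqrt{95}}{5} \left(-634\right) = - \frac{634 i \sqrt{95}}{5}$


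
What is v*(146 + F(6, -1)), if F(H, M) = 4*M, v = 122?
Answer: 17324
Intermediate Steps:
v*(146 + F(6, -1)) = 122*(146 + 4*(-1)) = 122*(146 - 4) = 122*142 = 17324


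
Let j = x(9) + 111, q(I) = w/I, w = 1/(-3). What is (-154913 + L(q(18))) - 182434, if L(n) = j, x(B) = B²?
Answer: -337155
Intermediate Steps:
w = -⅓ ≈ -0.33333
q(I) = -1/(3*I)
j = 192 (j = 9² + 111 = 81 + 111 = 192)
L(n) = 192
(-154913 + L(q(18))) - 182434 = (-154913 + 192) - 182434 = -154721 - 182434 = -337155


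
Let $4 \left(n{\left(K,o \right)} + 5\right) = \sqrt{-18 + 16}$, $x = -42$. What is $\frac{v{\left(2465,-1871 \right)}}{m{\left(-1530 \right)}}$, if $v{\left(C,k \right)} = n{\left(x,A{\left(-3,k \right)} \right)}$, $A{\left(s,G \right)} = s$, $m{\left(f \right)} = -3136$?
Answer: $\frac{5}{3136} - \frac{i \sqrt{2}}{12544} \approx 0.0015944 - 0.00011274 i$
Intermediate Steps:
$n{\left(K,o \right)} = -5 + \frac{i \sqrt{2}}{4}$ ($n{\left(K,o \right)} = -5 + \frac{\sqrt{-18 + 16}}{4} = -5 + \frac{\sqrt{-2}}{4} = -5 + \frac{i \sqrt{2}}{4}$)
$v{\left(C,k \right)} = -5 + \frac{i \sqrt{2}}{4}$
$\frac{v{\left(2465,-1871 \right)}}{m{\left(-1530 \right)}} = \frac{-5 + \frac{i \sqrt{2}}{4}}{-3136} = \left(-5 + \frac{i \sqrt{2}}{4}\right) \left(- \frac{1}{3136}\right) = \frac{5}{3136} - \frac{i \sqrt{2}}{12544}$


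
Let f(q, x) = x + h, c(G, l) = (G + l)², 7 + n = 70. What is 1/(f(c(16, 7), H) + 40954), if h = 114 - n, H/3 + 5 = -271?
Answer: 1/40177 ≈ 2.4890e-5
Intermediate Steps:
n = 63 (n = -7 + 70 = 63)
H = -828 (H = -15 + 3*(-271) = -15 - 813 = -828)
h = 51 (h = 114 - 1*63 = 114 - 63 = 51)
f(q, x) = 51 + x (f(q, x) = x + 51 = 51 + x)
1/(f(c(16, 7), H) + 40954) = 1/((51 - 828) + 40954) = 1/(-777 + 40954) = 1/40177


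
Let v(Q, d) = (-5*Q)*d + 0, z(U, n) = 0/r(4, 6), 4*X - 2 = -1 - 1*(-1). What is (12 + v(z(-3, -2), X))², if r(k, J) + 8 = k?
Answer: 144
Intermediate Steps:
X = ½ (X = ½ + (-1 - 1*(-1))/4 = ½ + (-1 + 1)/4 = ½ + (¼)*0 = ½ + 0 = ½ ≈ 0.50000)
r(k, J) = -8 + k
z(U, n) = 0 (z(U, n) = 0/(-8 + 4) = 0/(-4) = 0*(-¼) = 0)
v(Q, d) = -5*Q*d (v(Q, d) = -5*Q*d + 0 = -5*Q*d)
(12 + v(z(-3, -2), X))² = (12 - 5*0*½)² = (12 + 0)² = 12² = 144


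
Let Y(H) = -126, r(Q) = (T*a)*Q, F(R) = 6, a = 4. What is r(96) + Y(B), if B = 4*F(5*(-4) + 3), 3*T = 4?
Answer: 386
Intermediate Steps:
T = 4/3 (T = (⅓)*4 = 4/3 ≈ 1.3333)
r(Q) = 16*Q/3 (r(Q) = ((4/3)*4)*Q = 16*Q/3)
B = 24 (B = 4*6 = 24)
r(96) + Y(B) = (16/3)*96 - 126 = 512 - 126 = 386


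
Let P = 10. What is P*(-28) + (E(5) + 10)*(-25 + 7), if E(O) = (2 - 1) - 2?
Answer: -442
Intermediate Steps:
E(O) = -1 (E(O) = 1 - 2 = -1)
P*(-28) + (E(5) + 10)*(-25 + 7) = 10*(-28) + (-1 + 10)*(-25 + 7) = -280 + 9*(-18) = -280 - 162 = -442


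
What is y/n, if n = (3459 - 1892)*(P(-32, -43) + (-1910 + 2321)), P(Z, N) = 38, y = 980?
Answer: 980/703583 ≈ 0.0013929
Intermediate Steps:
n = 703583 (n = (3459 - 1892)*(38 + (-1910 + 2321)) = 1567*(38 + 411) = 1567*449 = 703583)
y/n = 980/703583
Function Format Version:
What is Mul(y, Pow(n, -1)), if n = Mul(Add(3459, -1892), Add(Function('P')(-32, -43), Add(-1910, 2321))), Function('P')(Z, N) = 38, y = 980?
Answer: Rational(980, 703583) ≈ 0.0013929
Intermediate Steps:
n = 703583 (n = Mul(Add(3459, -1892), Add(38, Add(-1910, 2321))) = Mul(1567, Add(38, 411)) = Mul(1567, 449) = 703583)
Mul(y, Pow(n, -1)) = Mul(980, Pow(703583, -1)) = Mul(980, Rational(1, 703583)) = Rational(980, 703583)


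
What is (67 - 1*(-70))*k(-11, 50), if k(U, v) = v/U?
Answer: -6850/11 ≈ -622.73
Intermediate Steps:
(67 - 1*(-70))*k(-11, 50) = (67 - 1*(-70))*(50/(-11)) = (67 + 70)*(50*(-1/11)) = 137*(-50/11) = -6850/11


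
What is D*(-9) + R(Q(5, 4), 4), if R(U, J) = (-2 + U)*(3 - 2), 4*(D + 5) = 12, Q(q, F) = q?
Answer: 21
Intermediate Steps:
D = -2 (D = -5 + (¼)*12 = -5 + 3 = -2)
R(U, J) = -2 + U (R(U, J) = (-2 + U)*1 = -2 + U)
D*(-9) + R(Q(5, 4), 4) = -2*(-9) + (-2 + 5) = 18 + 3 = 21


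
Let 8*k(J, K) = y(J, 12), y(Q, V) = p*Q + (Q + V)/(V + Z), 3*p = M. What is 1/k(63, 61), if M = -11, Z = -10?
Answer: -16/387 ≈ -0.041344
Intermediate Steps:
p = -11/3 (p = (1/3)*(-11) = -11/3 ≈ -3.6667)
y(Q, V) = -11*Q/3 + (Q + V)/(-10 + V) (y(Q, V) = -11*Q/3 + (Q + V)/(V - 10) = -11*Q/3 + (Q + V)/(-10 + V))
k(J, K) = 3/4 - 19*J/48 (k(J, K) = ((3*12 + 113*J - 11*J*12)/(3*(-10 + 12)))/8 = ((1/3)*(36 + 113*J - 132*J)/2)/8 = ((1/3)*(1/2)*(36 - 19*J))/8 = (6 - 19*J/6)/8 = 3/4 - 19*J/48)
1/k(63, 61) = 1/(3/4 - 19/48*63) = 1/(3/4 - 399/16) = 1/(-387/16) = -16/387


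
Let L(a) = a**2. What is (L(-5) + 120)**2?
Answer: 21025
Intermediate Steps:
(L(-5) + 120)**2 = ((-5)**2 + 120)**2 = (25 + 120)**2 = 145**2 = 21025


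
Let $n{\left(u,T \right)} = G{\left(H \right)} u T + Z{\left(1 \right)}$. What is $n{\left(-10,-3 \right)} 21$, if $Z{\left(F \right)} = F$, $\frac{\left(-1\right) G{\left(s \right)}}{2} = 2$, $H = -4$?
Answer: $-2499$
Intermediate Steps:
$G{\left(s \right)} = -4$ ($G{\left(s \right)} = \left(-2\right) 2 = -4$)
$n{\left(u,T \right)} = 1 - 4 T u$ ($n{\left(u,T \right)} = - 4 u T + 1 = - 4 T u + 1 = 1 - 4 T u$)
$n{\left(-10,-3 \right)} 21 = \left(1 - \left(-12\right) \left(-10\right)\right) 21 = \left(1 - 120\right) 21 = \left(-119\right) 21 = -2499$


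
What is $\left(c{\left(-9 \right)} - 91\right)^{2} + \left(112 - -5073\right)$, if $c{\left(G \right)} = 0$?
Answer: $13466$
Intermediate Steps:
$\left(c{\left(-9 \right)} - 91\right)^{2} + \left(112 - -5073\right) = \left(0 - 91\right)^{2} + \left(112 - -5073\right) = \left(-91\right)^{2} + \left(112 + 5073\right) = 8281 + 5185 = 13466$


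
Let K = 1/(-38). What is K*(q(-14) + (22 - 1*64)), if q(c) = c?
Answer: 28/19 ≈ 1.4737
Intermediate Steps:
K = -1/38 ≈ -0.026316
K*(q(-14) + (22 - 1*64)) = -(-14 + (22 - 1*64))/38 = -(-14 + (22 - 64))/38 = -(-14 - 42)/38 = -1/38*(-56) = 28/19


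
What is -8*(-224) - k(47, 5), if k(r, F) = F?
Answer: 1787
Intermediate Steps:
-8*(-224) - k(47, 5) = -8*(-224) - 1*5 = 1792 - 5 = 1787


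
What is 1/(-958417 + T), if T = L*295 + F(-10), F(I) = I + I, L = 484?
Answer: -1/815657 ≈ -1.2260e-6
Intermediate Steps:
F(I) = 2*I
T = 142760 (T = 484*295 + 2*(-10) = 142780 - 20 = 142760)
1/(-958417 + T) = 1/(-958417 + 142760) = 1/(-815657) = -1/815657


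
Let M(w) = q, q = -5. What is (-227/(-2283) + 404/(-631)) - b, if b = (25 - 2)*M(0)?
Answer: 164886800/1440573 ≈ 114.46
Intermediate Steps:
M(w) = -5
b = -115 (b = (25 - 2)*(-5) = 23*(-5) = -115)
(-227/(-2283) + 404/(-631)) - b = (-227/(-2283) + 404/(-631)) - 1*(-115) = (-227*(-1/2283) + 404*(-1/631)) + 115 = (227/2283 - 404/631) + 115 = -779095/1440573 + 115 = 164886800/1440573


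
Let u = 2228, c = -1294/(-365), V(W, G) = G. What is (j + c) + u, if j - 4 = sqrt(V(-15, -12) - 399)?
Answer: 815974/365 + I*sqrt(411) ≈ 2235.5 + 20.273*I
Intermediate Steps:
c = 1294/365 (c = -1294*(-1/365) = 1294/365 ≈ 3.5452)
j = 4 + I*sqrt(411) (j = 4 + sqrt(-12 - 399) = 4 + sqrt(-411) = 4 + I*sqrt(411) ≈ 4.0 + 20.273*I)
(j + c) + u = ((4 + I*sqrt(411)) + 1294/365) + 2228 = (2754/365 + I*sqrt(411)) + 2228 = 815974/365 + I*sqrt(411)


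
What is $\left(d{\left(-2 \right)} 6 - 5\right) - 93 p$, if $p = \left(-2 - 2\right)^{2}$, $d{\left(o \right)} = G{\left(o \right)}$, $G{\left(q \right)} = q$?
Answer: $-1505$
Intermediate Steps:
$d{\left(o \right)} = o$
$p = 16$ ($p = \left(-4\right)^{2} = 16$)
$\left(d{\left(-2 \right)} 6 - 5\right) - 93 p = \left(\left(-2\right) 6 - 5\right) - 1488 = \left(-12 - 5\right) - 1488 = -17 - 1488 = -1505$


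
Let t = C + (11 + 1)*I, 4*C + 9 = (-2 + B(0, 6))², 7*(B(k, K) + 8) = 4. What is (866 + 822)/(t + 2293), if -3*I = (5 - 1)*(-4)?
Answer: 330848/465887 ≈ 0.71015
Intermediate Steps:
B(k, K) = -52/7 (B(k, K) = -8 + (⅐)*4 = -8 + 4/7 = -52/7)
I = 16/3 (I = -(5 - 1)*(-4)/3 = -4*(-4)/3 = -⅓*(-16) = 16/3 ≈ 5.3333)
C = 3915/196 (C = -9/4 + (-2 - 52/7)²/4 = -9/4 + (-66/7)²/4 = -9/4 + (¼)*(4356/49) = -9/4 + 1089/49 = 3915/196 ≈ 19.974)
t = 16459/196 (t = 3915/196 + (11 + 1)*(16/3) = 3915/196 + 12*(16/3) = 3915/196 + 64 = 16459/196 ≈ 83.974)
(866 + 822)/(t + 2293) = (866 + 822)/(16459/196 + 2293) = 1688/(465887/196) = 1688*(196/465887) = 330848/465887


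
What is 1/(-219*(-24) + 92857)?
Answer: 1/98113 ≈ 1.0192e-5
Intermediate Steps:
1/(-219*(-24) + 92857) = 1/(5256 + 92857) = 1/98113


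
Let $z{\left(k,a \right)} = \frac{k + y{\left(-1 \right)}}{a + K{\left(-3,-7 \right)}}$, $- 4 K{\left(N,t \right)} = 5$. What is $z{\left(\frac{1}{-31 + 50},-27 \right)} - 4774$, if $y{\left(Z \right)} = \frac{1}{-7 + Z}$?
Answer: $- \frac{20499545}{4294} \approx -4774.0$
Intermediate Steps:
$K{\left(N,t \right)} = - \frac{5}{4}$ ($K{\left(N,t \right)} = \left(- \frac{1}{4}\right) 5 = - \frac{5}{4}$)
$z{\left(k,a \right)} = \frac{- \frac{1}{8} + k}{- \frac{5}{4} + a}$ ($z{\left(k,a \right)} = \frac{k + \frac{1}{-7 - 1}}{a - \frac{5}{4}} = \frac{k + \frac{1}{-8}}{- \frac{5}{4} + a} = \frac{k - \frac{1}{8}}{- \frac{5}{4} + a} = \frac{- \frac{1}{8} + k}{- \frac{5}{4} + a}$)
$z{\left(\frac{1}{-31 + 50},-27 \right)} - 4774 = \frac{-1 + \frac{8}{-31 + 50}}{2 \left(-5 + 4 \left(-27\right)\right)} - 4774 = \frac{-1 + \frac{8}{19}}{2 \left(-5 - 108\right)} - 4774 = \frac{-1 + 8 \cdot \frac{1}{19}}{2 \left(-113\right)} - 4774 = \frac{1}{2} \left(- \frac{1}{113}\right) \left(-1 + \frac{8}{19}\right) - 4774 = \frac{1}{2} \left(- \frac{1}{113}\right) \left(- \frac{11}{19}\right) - 4774 = \frac{11}{4294} - 4774 = - \frac{20499545}{4294}$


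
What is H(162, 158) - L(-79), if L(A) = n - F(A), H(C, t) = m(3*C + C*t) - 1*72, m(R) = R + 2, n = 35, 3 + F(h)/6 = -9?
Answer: 25905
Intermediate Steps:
F(h) = -72 (F(h) = -18 + 6*(-9) = -18 - 54 = -72)
m(R) = 2 + R
H(C, t) = -70 + 3*C + C*t (H(C, t) = (2 + (3*C + C*t)) - 1*72 = (2 + 3*C + C*t) - 72 = -70 + 3*C + C*t)
L(A) = 107 (L(A) = 35 - 1*(-72) = 35 + 72 = 107)
H(162, 158) - L(-79) = (-70 + 162*(3 + 158)) - 1*107 = (-70 + 162*161) - 107 = (-70 + 26082) - 107 = 26012 - 107 = 25905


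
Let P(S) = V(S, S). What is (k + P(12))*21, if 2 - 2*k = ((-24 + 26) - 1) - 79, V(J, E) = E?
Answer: 1092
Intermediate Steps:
P(S) = S
k = 40 (k = 1 - (((-24 + 26) - 1) - 79)/2 = 1 - ((2 - 1) - 79)/2 = 1 - (1 - 79)/2 = 1 - ½*(-78) = 1 + 39 = 40)
(k + P(12))*21 = (40 + 12)*21 = 52*21 = 1092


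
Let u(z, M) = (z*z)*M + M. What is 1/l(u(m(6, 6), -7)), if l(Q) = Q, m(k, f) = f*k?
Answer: -1/9079 ≈ -0.00011014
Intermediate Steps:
u(z, M) = M + M*z**2 (u(z, M) = z**2*M + M = M*z**2 + M = M + M*z**2)
1/l(u(m(6, 6), -7)) = 1/(-7*(1 + (6*6)**2)) = 1/(-7*(1 + 36**2)) = 1/(-7*(1 + 1296)) = 1/(-7*1297) = 1/(-9079) = -1/9079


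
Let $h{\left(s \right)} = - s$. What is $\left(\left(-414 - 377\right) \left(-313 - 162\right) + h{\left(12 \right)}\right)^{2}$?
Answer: $141160258369$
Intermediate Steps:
$\left(\left(-414 - 377\right) \left(-313 - 162\right) + h{\left(12 \right)}\right)^{2} = \left(\left(-414 - 377\right) \left(-313 - 162\right) - 12\right)^{2} = \left(\left(-414 - 377\right) \left(-475\right) - 12\right)^{2} = \left(\left(-791\right) \left(-475\right) - 12\right)^{2} = \left(375725 - 12\right)^{2} = 375713^{2} = 141160258369$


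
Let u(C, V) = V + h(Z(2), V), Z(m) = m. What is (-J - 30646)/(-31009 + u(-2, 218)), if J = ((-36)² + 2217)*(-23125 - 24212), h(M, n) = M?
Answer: -166264235/30789 ≈ -5400.1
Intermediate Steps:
u(C, V) = 2 + V (u(C, V) = V + 2 = 2 + V)
J = -166294881 (J = (1296 + 2217)*(-47337) = 3513*(-47337) = -166294881)
(-J - 30646)/(-31009 + u(-2, 218)) = (-1*(-166294881) - 30646)/(-31009 + (2 + 218)) = (166294881 - 30646)/(-31009 + 220) = 166264235/(-30789) = 166264235*(-1/30789) = -166264235/30789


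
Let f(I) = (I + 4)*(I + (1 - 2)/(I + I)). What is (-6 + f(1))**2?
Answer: 49/4 ≈ 12.250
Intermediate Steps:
f(I) = (4 + I)*(I - 1/(2*I))
(-6 + f(1))**2 = (-6 + (-1/2 + 1**2 - 2/1 + 4*1))**2 = (-6 + (-1/2 + 1 - 2*1 + 4))**2 = (-6 + (-1/2 + 1 - 2 + 4))**2 = (-6 + 5/2)**2 = (-7/2)**2 = 49/4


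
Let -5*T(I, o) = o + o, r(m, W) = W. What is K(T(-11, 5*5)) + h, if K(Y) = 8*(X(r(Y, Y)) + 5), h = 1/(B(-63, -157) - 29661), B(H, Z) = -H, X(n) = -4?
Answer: 236783/29598 ≈ 8.0000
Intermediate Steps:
h = -1/29598 (h = 1/(-1*(-63) - 29661) = 1/(63 - 29661) = 1/(-29598) = -1/29598 ≈ -3.3786e-5)
T(I, o) = -2*o/5 (T(I, o) = -(o + o)/5 = -2*o/5)
K(Y) = 8 (K(Y) = 8*(-4 + 5) = 8*1 = 8)
K(T(-11, 5*5)) + h = 8 - 1/29598 = 236783/29598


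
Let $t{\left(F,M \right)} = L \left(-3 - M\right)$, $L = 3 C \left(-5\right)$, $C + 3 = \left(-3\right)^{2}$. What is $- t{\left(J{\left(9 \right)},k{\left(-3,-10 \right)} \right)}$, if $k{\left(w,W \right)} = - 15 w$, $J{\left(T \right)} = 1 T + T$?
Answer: $-4320$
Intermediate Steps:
$C = 6$ ($C = -3 + \left(-3\right)^{2} = -3 + 9 = 6$)
$J{\left(T \right)} = 2 T$ ($J{\left(T \right)} = T + T = 2 T$)
$L = -90$ ($L = 3 \cdot 6 \left(-5\right) = 18 \left(-5\right) = -90$)
$t{\left(F,M \right)} = 270 + 90 M$ ($t{\left(F,M \right)} = - 90 \left(-3 - M\right) = 270 + 90 M$)
$- t{\left(J{\left(9 \right)},k{\left(-3,-10 \right)} \right)} = - (270 + 90 \left(\left(-15\right) \left(-3\right)\right)) = - (270 + 90 \cdot 45) = - (270 + 4050) = \left(-1\right) 4320 = -4320$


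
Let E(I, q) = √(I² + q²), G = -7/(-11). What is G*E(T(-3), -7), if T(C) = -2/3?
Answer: 7*√445/33 ≈ 4.4747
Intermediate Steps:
T(C) = -⅔ (T(C) = -2*⅓ = -⅔)
G = 7/11 (G = -7*(-1/11) = 7/11 ≈ 0.63636)
G*E(T(-3), -7) = 7*√((-⅔)² + (-7)²)/11 = 7*√(4/9 + 49)/11 = 7*√(445/9)/11 = 7*(√445/3)/11 = 7*√445/33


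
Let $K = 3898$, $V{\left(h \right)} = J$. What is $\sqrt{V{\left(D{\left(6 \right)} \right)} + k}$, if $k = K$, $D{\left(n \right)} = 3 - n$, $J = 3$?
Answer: $\sqrt{3901} \approx 62.458$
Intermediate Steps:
$V{\left(h \right)} = 3$
$k = 3898$
$\sqrt{V{\left(D{\left(6 \right)} \right)} + k} = \sqrt{3 + 3898} = \sqrt{3901}$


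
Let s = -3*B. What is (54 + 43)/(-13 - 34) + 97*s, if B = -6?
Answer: 81965/47 ≈ 1743.9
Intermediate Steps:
s = 18 (s = -3*(-6) = 18)
(54 + 43)/(-13 - 34) + 97*s = (54 + 43)/(-13 - 34) + 97*18 = 97/(-47) + 1746 = 97*(-1/47) + 1746 = -97/47 + 1746 = 81965/47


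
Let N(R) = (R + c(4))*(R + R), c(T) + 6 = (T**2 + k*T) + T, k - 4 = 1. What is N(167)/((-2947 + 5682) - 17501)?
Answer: -11189/2461 ≈ -4.5465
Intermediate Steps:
k = 5 (k = 4 + 1 = 5)
c(T) = -6 + T**2 + 6*T (c(T) = -6 + ((T**2 + 5*T) + T) = -6 + (T**2 + 6*T) = -6 + T**2 + 6*T)
N(R) = 2*R*(34 + R) (N(R) = (R + (-6 + 4**2 + 6*4))*(R + R) = (R + (-6 + 16 + 24))*(2*R) = (R + 34)*(2*R) = (34 + R)*(2*R) = 2*R*(34 + R))
N(167)/((-2947 + 5682) - 17501) = (2*167*(34 + 167))/((-2947 + 5682) - 17501) = (2*167*201)/(2735 - 17501) = 67134/(-14766) = 67134*(-1/14766) = -11189/2461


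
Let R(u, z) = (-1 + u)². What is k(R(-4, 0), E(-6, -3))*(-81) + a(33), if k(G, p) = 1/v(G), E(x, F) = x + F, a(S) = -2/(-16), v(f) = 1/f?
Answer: -16199/8 ≈ -2024.9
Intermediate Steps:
v(f) = 1/f
a(S) = ⅛ (a(S) = -2*(-1/16) = ⅛)
E(x, F) = F + x
k(G, p) = G (k(G, p) = 1/(1/G) = G)
k(R(-4, 0), E(-6, -3))*(-81) + a(33) = (-1 - 4)²*(-81) + ⅛ = (-5)²*(-81) + ⅛ = 25*(-81) + ⅛ = -2025 + ⅛ = -16199/8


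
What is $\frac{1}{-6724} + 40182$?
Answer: $\frac{270183767}{6724} \approx 40182.0$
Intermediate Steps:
$\frac{1}{-6724} + 40182 = - \frac{1}{6724} + 40182 = \frac{270183767}{6724}$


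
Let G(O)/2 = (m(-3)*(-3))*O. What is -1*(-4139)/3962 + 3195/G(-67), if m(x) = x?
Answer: -212971/132727 ≈ -1.6046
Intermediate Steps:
G(O) = 18*O (G(O) = 2*((-3*(-3))*O) = 2*(9*O) = 18*O)
-1*(-4139)/3962 + 3195/G(-67) = -1*(-4139)/3962 + 3195/((18*(-67))) = 4139*(1/3962) + 3195/(-1206) = 4139/3962 + 3195*(-1/1206) = 4139/3962 - 355/134 = -212971/132727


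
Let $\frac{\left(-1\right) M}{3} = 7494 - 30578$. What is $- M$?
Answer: $-69252$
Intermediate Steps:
$M = 69252$ ($M = - 3 \left(7494 - 30578\right) = \left(-3\right) \left(-23084\right) = 69252$)
$- M = \left(-1\right) 69252 = -69252$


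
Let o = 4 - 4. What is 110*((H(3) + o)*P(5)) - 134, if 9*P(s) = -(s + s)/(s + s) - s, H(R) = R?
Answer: -354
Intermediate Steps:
o = 0
P(s) = -1/9 - s/9 (P(s) = (-(s + s)/(s + s) - s)/9 = (-2*s/(2*s) - s)/9 = (-2*s*1/(2*s) - s)/9 = (-1*1 - s)/9 = (-1 - s)/9 = -1/9 - s/9)
110*((H(3) + o)*P(5)) - 134 = 110*((3 + 0)*(-1/9 - 1/9*5)) - 134 = 110*(3*(-1/9 - 5/9)) - 134 = 110*(3*(-2/3)) - 134 = 110*(-2) - 134 = -220 - 134 = -354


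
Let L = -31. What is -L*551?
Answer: 17081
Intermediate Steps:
-L*551 = -(-31)*551 = -1*(-17081) = 17081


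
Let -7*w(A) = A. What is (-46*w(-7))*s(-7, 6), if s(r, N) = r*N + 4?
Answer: 1748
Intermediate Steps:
w(A) = -A/7
s(r, N) = 4 + N*r (s(r, N) = N*r + 4 = 4 + N*r)
(-46*w(-7))*s(-7, 6) = (-(-46)*(-7)/7)*(4 + 6*(-7)) = (-46*1)*(4 - 42) = -46*(-38) = 1748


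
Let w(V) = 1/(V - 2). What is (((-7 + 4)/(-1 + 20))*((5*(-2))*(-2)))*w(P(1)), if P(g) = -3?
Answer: 12/19 ≈ 0.63158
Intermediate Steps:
w(V) = 1/(-2 + V)
(((-7 + 4)/(-1 + 20))*((5*(-2))*(-2)))*w(P(1)) = (((-7 + 4)/(-1 + 20))*((5*(-2))*(-2)))/(-2 - 3) = ((-3/19)*(-10*(-2)))/(-5) = (-3*1/19*20)*(-⅕) = -3/19*20*(-⅕) = -60/19*(-⅕) = 12/19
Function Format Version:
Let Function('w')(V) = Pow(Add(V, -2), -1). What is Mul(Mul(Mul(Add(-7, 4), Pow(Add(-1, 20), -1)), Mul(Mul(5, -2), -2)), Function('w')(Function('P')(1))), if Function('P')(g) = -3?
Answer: Rational(12, 19) ≈ 0.63158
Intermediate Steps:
Function('w')(V) = Pow(Add(-2, V), -1)
Mul(Mul(Mul(Add(-7, 4), Pow(Add(-1, 20), -1)), Mul(Mul(5, -2), -2)), Function('w')(Function('P')(1))) = Mul(Mul(Mul(Add(-7, 4), Pow(Add(-1, 20), -1)), Mul(Mul(5, -2), -2)), Pow(Add(-2, -3), -1)) = Mul(Mul(Mul(-3, Pow(19, -1)), Mul(-10, -2)), Pow(-5, -1)) = Mul(Mul(Mul(-3, Rational(1, 19)), 20), Rational(-1, 5)) = Mul(Mul(Rational(-3, 19), 20), Rational(-1, 5)) = Mul(Rational(-60, 19), Rational(-1, 5)) = Rational(12, 19)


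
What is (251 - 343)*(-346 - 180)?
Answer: 48392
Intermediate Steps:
(251 - 343)*(-346 - 180) = -92*(-526) = 48392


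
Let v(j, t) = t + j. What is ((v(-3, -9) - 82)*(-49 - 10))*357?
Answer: 1979922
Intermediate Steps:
v(j, t) = j + t
((v(-3, -9) - 82)*(-49 - 10))*357 = (((-3 - 9) - 82)*(-49 - 10))*357 = ((-12 - 82)*(-59))*357 = -94*(-59)*357 = 5546*357 = 1979922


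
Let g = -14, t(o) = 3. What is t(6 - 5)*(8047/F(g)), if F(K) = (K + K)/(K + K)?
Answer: 24141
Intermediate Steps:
F(K) = 1 (F(K) = (2*K)/((2*K)) = (2*K)*(1/(2*K)) = 1)
t(6 - 5)*(8047/F(g)) = 3*(8047/1) = 3*(8047*1) = 3*8047 = 24141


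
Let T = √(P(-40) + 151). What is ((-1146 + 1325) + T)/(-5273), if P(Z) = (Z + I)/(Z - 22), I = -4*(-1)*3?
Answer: -179/5273 - √145545/163463 ≈ -0.036280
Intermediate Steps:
I = 12 (I = 4*3 = 12)
P(Z) = (12 + Z)/(-22 + Z) (P(Z) = (Z + 12)/(Z - 22) = (12 + Z)/(-22 + Z))
T = √145545/31 (T = √((12 - 40)/(-22 - 40) + 151) = √(-28/(-62) + 151) = √(-1/62*(-28) + 151) = √(14/31 + 151) = √(4695/31) = √145545/31 ≈ 12.307)
((-1146 + 1325) + T)/(-5273) = ((-1146 + 1325) + √145545/31)/(-5273) = (179 + √145545/31)*(-1/5273) = -179/5273 - √145545/163463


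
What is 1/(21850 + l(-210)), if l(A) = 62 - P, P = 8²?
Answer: 1/21848 ≈ 4.5771e-5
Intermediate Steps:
P = 64
l(A) = -2 (l(A) = 62 - 1*64 = 62 - 64 = -2)
1/(21850 + l(-210)) = 1/(21850 - 2) = 1/21848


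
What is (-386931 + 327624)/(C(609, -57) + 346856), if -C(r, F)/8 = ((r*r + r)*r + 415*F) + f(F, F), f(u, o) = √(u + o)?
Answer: 6706743897093/204612195725914072 - 59307*I*√114/409224391451828144 ≈ 3.2778e-5 - 1.5474e-12*I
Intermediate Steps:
f(u, o) = √(o + u)
C(r, F) = -3320*F - 8*r*(r + r²) - 8*√2*√F (C(r, F) = -8*(((r*r + r)*r + 415*F) + √(F + F)) = -8*(((r² + r)*r + 415*F) + √(2*F)) = -8*(((r + r²)*r + 415*F) + √2*√F) = -8*((r*(r + r²) + 415*F) + √2*√F) = -8*((415*F + r*(r + r²)) + √2*√F) = -8*(415*F + r*(r + r²) + √2*√F) = -3320*F - 8*r*(r + r²) - 8*√2*√F)
(-386931 + 327624)/(C(609, -57) + 346856) = (-386931 + 327624)/((-3320*(-57) - 8*609² - 8*609³ - 8*√2*√(-57)) + 346856) = -59307/((189240 - 8*370881 - 8*225866529 - 8*√2*I*√57) + 346856) = -59307/((189240 - 2967048 - 1806932232 - 8*I*√114) + 346856) = -59307/((-1809710040 - 8*I*√114) + 346856) = -59307/(-1809363184 - 8*I*√114)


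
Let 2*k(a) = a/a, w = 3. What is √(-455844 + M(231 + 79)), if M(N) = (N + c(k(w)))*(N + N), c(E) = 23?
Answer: 2*I*√62346 ≈ 499.38*I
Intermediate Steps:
k(a) = ½ (k(a) = (a/a)/2 = (½)*1 = ½)
M(N) = 2*N*(23 + N) (M(N) = (N + 23)*(N + N) = (23 + N)*(2*N) = 2*N*(23 + N))
√(-455844 + M(231 + 79)) = √(-455844 + 2*(231 + 79)*(23 + (231 + 79))) = √(-455844 + 2*310*(23 + 310)) = √(-455844 + 2*310*333) = √(-455844 + 206460) = √(-249384) = 2*I*√62346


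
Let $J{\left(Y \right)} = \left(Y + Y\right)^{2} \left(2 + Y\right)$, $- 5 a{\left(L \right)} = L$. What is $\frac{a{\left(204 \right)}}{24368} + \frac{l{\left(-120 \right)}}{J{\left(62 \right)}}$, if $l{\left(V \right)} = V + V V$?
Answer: $\frac{12024423}{936705920} \approx 0.012837$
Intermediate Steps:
$a{\left(L \right)} = - \frac{L}{5}$
$l{\left(V \right)} = V + V^{2}$
$J{\left(Y \right)} = 4 Y^{2} \left(2 + Y\right)$ ($J{\left(Y \right)} = \left(2 Y\right)^{2} \left(2 + Y\right) = 4 Y^{2} \left(2 + Y\right)$)
$\frac{a{\left(204 \right)}}{24368} + \frac{l{\left(-120 \right)}}{J{\left(62 \right)}} = \frac{\left(- \frac{1}{5}\right) 204}{24368} + \frac{\left(-120\right) \left(1 - 120\right)}{4 \cdot 62^{2} \left(2 + 62\right)} = \left(- \frac{204}{5}\right) \frac{1}{24368} + \frac{\left(-120\right) \left(-119\right)}{4 \cdot 3844 \cdot 64} = - \frac{51}{30460} + \frac{14280}{984064} = - \frac{51}{30460} + 14280 \cdot \frac{1}{984064} = - \frac{51}{30460} + \frac{1785}{123008} = \frac{12024423}{936705920}$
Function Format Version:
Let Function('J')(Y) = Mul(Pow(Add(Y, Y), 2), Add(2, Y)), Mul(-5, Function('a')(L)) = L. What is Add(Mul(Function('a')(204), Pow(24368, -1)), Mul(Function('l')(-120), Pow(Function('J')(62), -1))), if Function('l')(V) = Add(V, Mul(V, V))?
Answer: Rational(12024423, 936705920) ≈ 0.012837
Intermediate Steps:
Function('a')(L) = Mul(Rational(-1, 5), L)
Function('l')(V) = Add(V, Pow(V, 2))
Function('J')(Y) = Mul(4, Pow(Y, 2), Add(2, Y)) (Function('J')(Y) = Mul(Pow(Mul(2, Y), 2), Add(2, Y)) = Mul(Mul(4, Pow(Y, 2)), Add(2, Y)) = Mul(4, Pow(Y, 2), Add(2, Y)))
Add(Mul(Function('a')(204), Pow(24368, -1)), Mul(Function('l')(-120), Pow(Function('J')(62), -1))) = Add(Mul(Mul(Rational(-1, 5), 204), Pow(24368, -1)), Mul(Mul(-120, Add(1, -120)), Pow(Mul(4, Pow(62, 2), Add(2, 62)), -1))) = Add(Mul(Rational(-204, 5), Rational(1, 24368)), Mul(Mul(-120, -119), Pow(Mul(4, 3844, 64), -1))) = Add(Rational(-51, 30460), Mul(14280, Pow(984064, -1))) = Add(Rational(-51, 30460), Mul(14280, Rational(1, 984064))) = Add(Rational(-51, 30460), Rational(1785, 123008)) = Rational(12024423, 936705920)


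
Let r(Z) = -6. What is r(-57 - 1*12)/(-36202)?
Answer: 3/18101 ≈ 0.00016574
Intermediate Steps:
r(-57 - 1*12)/(-36202) = -6/(-36202) = -6*(-1/36202) = 3/18101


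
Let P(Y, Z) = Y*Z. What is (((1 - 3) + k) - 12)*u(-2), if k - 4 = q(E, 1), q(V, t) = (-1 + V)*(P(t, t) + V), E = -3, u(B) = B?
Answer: 4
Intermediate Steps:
q(V, t) = (-1 + V)*(V + t²) (q(V, t) = (-1 + V)*(t*t + V) = (-1 + V)*(t² + V) = (-1 + V)*(V + t²))
k = 12 (k = 4 + ((-3)² - 1*(-3) - 1*1² - 3*1²) = 4 + (9 + 3 - 1*1 - 3*1) = 4 + (9 + 3 - 1 - 3) = 4 + 8 = 12)
(((1 - 3) + k) - 12)*u(-2) = (((1 - 3) + 12) - 12)*(-2) = ((-2 + 12) - 12)*(-2) = (10 - 12)*(-2) = -2*(-2) = 4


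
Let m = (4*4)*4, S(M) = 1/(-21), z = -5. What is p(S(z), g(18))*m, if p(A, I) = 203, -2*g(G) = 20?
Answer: 12992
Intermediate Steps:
g(G) = -10 (g(G) = -½*20 = -10)
S(M) = -1/21
m = 64 (m = 16*4 = 64)
p(S(z), g(18))*m = 203*64 = 12992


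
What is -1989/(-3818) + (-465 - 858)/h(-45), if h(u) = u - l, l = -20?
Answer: 5100939/95450 ≈ 53.441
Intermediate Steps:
h(u) = 20 + u (h(u) = u - 1*(-20) = u + 20 = 20 + u)
-1989/(-3818) + (-465 - 858)/h(-45) = -1989/(-3818) + (-465 - 858)/(20 - 45) = -1989*(-1/3818) - 1323/(-25) = 1989/3818 - 1323*(-1/25) = 1989/3818 + 1323/25 = 5100939/95450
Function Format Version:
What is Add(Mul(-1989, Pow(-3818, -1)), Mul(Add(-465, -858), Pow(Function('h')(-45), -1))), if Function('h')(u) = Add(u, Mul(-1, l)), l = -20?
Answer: Rational(5100939, 95450) ≈ 53.441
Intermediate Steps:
Function('h')(u) = Add(20, u) (Function('h')(u) = Add(u, Mul(-1, -20)) = Add(u, 20) = Add(20, u))
Add(Mul(-1989, Pow(-3818, -1)), Mul(Add(-465, -858), Pow(Function('h')(-45), -1))) = Add(Mul(-1989, Pow(-3818, -1)), Mul(Add(-465, -858), Pow(Add(20, -45), -1))) = Add(Mul(-1989, Rational(-1, 3818)), Mul(-1323, Pow(-25, -1))) = Add(Rational(1989, 3818), Mul(-1323, Rational(-1, 25))) = Add(Rational(1989, 3818), Rational(1323, 25)) = Rational(5100939, 95450)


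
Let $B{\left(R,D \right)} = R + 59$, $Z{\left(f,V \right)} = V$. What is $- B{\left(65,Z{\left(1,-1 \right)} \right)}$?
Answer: $-124$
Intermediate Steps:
$B{\left(R,D \right)} = 59 + R$
$- B{\left(65,Z{\left(1,-1 \right)} \right)} = - (59 + 65) = \left(-1\right) 124 = -124$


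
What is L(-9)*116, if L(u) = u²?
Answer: 9396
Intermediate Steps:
L(-9)*116 = (-9)²*116 = 81*116 = 9396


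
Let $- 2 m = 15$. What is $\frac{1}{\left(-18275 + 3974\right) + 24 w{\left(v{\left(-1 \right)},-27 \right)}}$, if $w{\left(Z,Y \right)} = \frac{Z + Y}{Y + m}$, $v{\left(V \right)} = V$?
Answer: $- \frac{23}{328475} \approx -7.0021 \cdot 10^{-5}$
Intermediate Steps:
$m = - \frac{15}{2}$ ($m = \left(- \frac{1}{2}\right) 15 = - \frac{15}{2} \approx -7.5$)
$w{\left(Z,Y \right)} = \frac{Y + Z}{- \frac{15}{2} + Y}$ ($w{\left(Z,Y \right)} = \frac{Z + Y}{Y - \frac{15}{2}} = \frac{Y + Z}{- \frac{15}{2} + Y}$)
$\frac{1}{\left(-18275 + 3974\right) + 24 w{\left(v{\left(-1 \right)},-27 \right)}} = \frac{1}{\left(-18275 + 3974\right) + 24 \frac{2 \left(-27 - 1\right)}{-15 + 2 \left(-27\right)}} = \frac{1}{-14301 + 24 \cdot 2 \frac{1}{-15 - 54} \left(-28\right)} = \frac{1}{-14301 + 24 \cdot 2 \frac{1}{-69} \left(-28\right)} = \frac{1}{-14301 + 24 \cdot 2 \left(- \frac{1}{69}\right) \left(-28\right)} = \frac{1}{-14301 + 24 \cdot \frac{56}{69}} = \frac{1}{-14301 + \frac{448}{23}} = \frac{1}{- \frac{328475}{23}} = - \frac{23}{328475}$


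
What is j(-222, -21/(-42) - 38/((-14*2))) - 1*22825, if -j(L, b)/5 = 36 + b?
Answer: -161100/7 ≈ -23014.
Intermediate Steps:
j(L, b) = -180 - 5*b (j(L, b) = -5*(36 + b) = -180 - 5*b)
j(-222, -21/(-42) - 38/((-14*2))) - 1*22825 = (-180 - 5*(-21/(-42) - 38/((-14*2)))) - 1*22825 = (-180 - 5*(-21*(-1/42) - 38/(-28))) - 22825 = (-180 - 5*(1/2 - 38*(-1/28))) - 22825 = (-180 - 5*(1/2 + 19/14)) - 22825 = (-180 - 5*13/7) - 22825 = (-180 - 65/7) - 22825 = -1325/7 - 22825 = -161100/7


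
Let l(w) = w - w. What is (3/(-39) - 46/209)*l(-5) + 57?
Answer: 57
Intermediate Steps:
l(w) = 0
(3/(-39) - 46/209)*l(-5) + 57 = (3/(-39) - 46/209)*0 + 57 = (3*(-1/39) - 46*1/209)*0 + 57 = (-1/13 - 46/209)*0 + 57 = -807/2717*0 + 57 = 0 + 57 = 57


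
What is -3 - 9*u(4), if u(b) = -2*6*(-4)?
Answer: -435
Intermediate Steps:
u(b) = 48 (u(b) = -12*(-4) = 48)
-3 - 9*u(4) = -3 - 9*48 = -3 - 432 = -435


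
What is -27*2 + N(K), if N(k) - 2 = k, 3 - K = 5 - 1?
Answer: -53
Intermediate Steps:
K = -1 (K = 3 - (5 - 1) = 3 - 1*4 = 3 - 4 = -1)
N(k) = 2 + k
-27*2 + N(K) = -27*2 + (2 - 1) = -54 + 1 = -53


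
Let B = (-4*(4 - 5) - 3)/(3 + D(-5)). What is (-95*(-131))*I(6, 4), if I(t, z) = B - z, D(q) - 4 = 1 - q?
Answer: -634695/13 ≈ -48823.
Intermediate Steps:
D(q) = 5 - q (D(q) = 4 + (1 - q) = 5 - q)
B = 1/13 (B = (-4*(4 - 5) - 3)/(3 + (5 - 1*(-5))) = (-4*(-1) - 3)/(3 + (5 + 5)) = (4 - 3)/(3 + 10) = 1/13 ≈ 0.076923)
I(t, z) = 1/13 - z
(-95*(-131))*I(6, 4) = (-95*(-131))*(1/13 - 1*4) = 12445*(1/13 - 4) = 12445*(-51/13) = -634695/13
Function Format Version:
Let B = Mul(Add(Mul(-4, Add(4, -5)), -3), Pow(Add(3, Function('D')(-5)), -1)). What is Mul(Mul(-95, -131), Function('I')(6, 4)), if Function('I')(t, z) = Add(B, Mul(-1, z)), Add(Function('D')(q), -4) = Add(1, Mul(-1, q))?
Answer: Rational(-634695, 13) ≈ -48823.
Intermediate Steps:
Function('D')(q) = Add(5, Mul(-1, q)) (Function('D')(q) = Add(4, Add(1, Mul(-1, q))) = Add(5, Mul(-1, q)))
B = Rational(1, 13) (B = Mul(Add(Mul(-4, Add(4, -5)), -3), Pow(Add(3, Add(5, Mul(-1, -5))), -1)) = Mul(Add(Mul(-4, -1), -3), Pow(Add(3, Add(5, 5)), -1)) = Mul(Add(4, -3), Pow(Add(3, 10), -1)) = Mul(1, Pow(13, -1)) = Mul(1, Rational(1, 13)) = Rational(1, 13) ≈ 0.076923)
Function('I')(t, z) = Add(Rational(1, 13), Mul(-1, z))
Mul(Mul(-95, -131), Function('I')(6, 4)) = Mul(Mul(-95, -131), Add(Rational(1, 13), Mul(-1, 4))) = Mul(12445, Add(Rational(1, 13), -4)) = Mul(12445, Rational(-51, 13)) = Rational(-634695, 13)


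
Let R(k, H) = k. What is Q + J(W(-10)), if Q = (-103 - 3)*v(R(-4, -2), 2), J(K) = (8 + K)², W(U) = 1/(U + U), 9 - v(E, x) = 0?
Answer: -356319/400 ≈ -890.80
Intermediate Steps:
v(E, x) = 9 (v(E, x) = 9 - 1*0 = 9 + 0 = 9)
W(U) = 1/(2*U)
Q = -954 (Q = (-103 - 3)*9 = -106*9 = -954)
Q + J(W(-10)) = -954 + (8 + (½)/(-10))² = -954 + (8 + (½)*(-⅒))² = -954 + (8 - 1/20)² = -954 + (159/20)² = -954 + 25281/400 = -356319/400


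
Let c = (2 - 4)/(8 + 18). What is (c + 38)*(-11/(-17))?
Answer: 319/13 ≈ 24.538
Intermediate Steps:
c = -1/13 (c = -2/26 = -2*1/26 = -1/13 ≈ -0.076923)
(c + 38)*(-11/(-17)) = (-1/13 + 38)*(-11/(-17)) = 493*(-11*(-1/17))/13 = (493/13)*(11/17) = 319/13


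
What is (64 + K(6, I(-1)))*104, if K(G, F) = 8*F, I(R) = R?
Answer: 5824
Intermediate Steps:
(64 + K(6, I(-1)))*104 = (64 + 8*(-1))*104 = (64 - 8)*104 = 56*104 = 5824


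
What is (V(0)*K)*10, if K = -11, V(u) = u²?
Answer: 0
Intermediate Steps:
(V(0)*K)*10 = (0²*(-11))*10 = (0*(-11))*10 = 0*10 = 0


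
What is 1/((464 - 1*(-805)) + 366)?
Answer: 1/1635 ≈ 0.00061162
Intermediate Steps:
1/((464 - 1*(-805)) + 366) = 1/((464 + 805) + 366) = 1/(1269 + 366) = 1/1635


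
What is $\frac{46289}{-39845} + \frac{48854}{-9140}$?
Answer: $- \frac{236966909}{36418330} \approx -6.5068$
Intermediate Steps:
$\frac{46289}{-39845} + \frac{48854}{-9140} = 46289 \left(- \frac{1}{39845}\right) + 48854 \left(- \frac{1}{9140}\right) = - \frac{46289}{39845} - \frac{24427}{4570} = - \frac{236966909}{36418330}$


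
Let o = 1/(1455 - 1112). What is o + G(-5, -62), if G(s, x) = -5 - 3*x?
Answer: 62084/343 ≈ 181.00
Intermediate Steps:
o = 1/343 ≈ 0.0029155
o + G(-5, -62) = 1/343 + (-5 - 3*(-62)) = 1/343 + (-5 + 186) = 1/343 + 181 = 62084/343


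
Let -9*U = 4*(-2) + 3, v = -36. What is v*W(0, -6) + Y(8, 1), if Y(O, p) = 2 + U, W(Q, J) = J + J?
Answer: 3911/9 ≈ 434.56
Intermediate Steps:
U = 5/9 (U = -(4*(-2) + 3)/9 = -(-8 + 3)/9 = -⅑*(-5) = 5/9 ≈ 0.55556)
W(Q, J) = 2*J
Y(O, p) = 23/9 (Y(O, p) = 2 + 5/9 = 23/9)
v*W(0, -6) + Y(8, 1) = -72*(-6) + 23/9 = -36*(-12) + 23/9 = 432 + 23/9 = 3911/9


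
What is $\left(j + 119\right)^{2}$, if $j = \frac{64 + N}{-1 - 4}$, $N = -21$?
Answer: $\frac{304704}{25} \approx 12188.0$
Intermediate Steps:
$j = - \frac{43}{5}$ ($j = \frac{64 - 21}{-1 - 4} = \frac{43}{-5} = 43 \left(- \frac{1}{5}\right) = - \frac{43}{5} \approx -8.6$)
$\left(j + 119\right)^{2} = \left(- \frac{43}{5} + 119\right)^{2} = \left(\frac{552}{5}\right)^{2} = \frac{304704}{25}$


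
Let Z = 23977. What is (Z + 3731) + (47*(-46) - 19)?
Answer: 25527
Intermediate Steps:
(Z + 3731) + (47*(-46) - 19) = (23977 + 3731) + (47*(-46) - 19) = 27708 + (-2162 - 19) = 27708 - 2181 = 25527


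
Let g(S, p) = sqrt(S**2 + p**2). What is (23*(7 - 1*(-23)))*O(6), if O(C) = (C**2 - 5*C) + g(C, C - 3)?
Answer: 4140 + 2070*sqrt(5) ≈ 8768.7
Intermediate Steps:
O(C) = C**2 + sqrt(C**2 + (-3 + C)**2) - 5*C (O(C) = (C**2 - 5*C) + sqrt(C**2 + (C - 3)**2) = (C**2 - 5*C) + sqrt(C**2 + (-3 + C)**2) = C**2 + sqrt(C**2 + (-3 + C)**2) - 5*C)
(23*(7 - 1*(-23)))*O(6) = (23*(7 - 1*(-23)))*(6**2 + sqrt(6**2 + (-3 + 6)**2) - 5*6) = (23*(7 + 23))*(36 + sqrt(36 + 3**2) - 30) = (23*30)*(36 + sqrt(36 + 9) - 30) = 690*(36 + sqrt(45) - 30) = 690*(36 + 3*sqrt(5) - 30) = 690*(6 + 3*sqrt(5)) = 4140 + 2070*sqrt(5)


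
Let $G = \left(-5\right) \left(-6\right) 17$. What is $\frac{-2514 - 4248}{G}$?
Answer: $- \frac{1127}{85} \approx -13.259$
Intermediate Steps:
$G = 510$ ($G = 30 \cdot 17 = 510$)
$\frac{-2514 - 4248}{G} = \frac{-2514 - 4248}{510} = \left(-6762\right) \frac{1}{510} = - \frac{1127}{85}$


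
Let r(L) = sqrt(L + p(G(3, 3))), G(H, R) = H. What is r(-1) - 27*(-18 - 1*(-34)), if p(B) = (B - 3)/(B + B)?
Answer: -432 + I ≈ -432.0 + 1.0*I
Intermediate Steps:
p(B) = (-3 + B)/(2*B) (p(B) = (-3 + B)/((2*B)) = (-3 + B)*(1/(2*B)) = (-3 + B)/(2*B))
r(L) = sqrt(L) (r(L) = sqrt(L + (1/2)*(-3 + 3)/3) = sqrt(L + (1/2)*(1/3)*0) = sqrt(L + 0) = sqrt(L))
r(-1) - 27*(-18 - 1*(-34)) = sqrt(-1) - 27*(-18 - 1*(-34)) = I - 27*(-18 + 34) = I - 27*16 = I - 432 = -432 + I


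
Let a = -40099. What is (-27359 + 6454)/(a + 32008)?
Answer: 20905/8091 ≈ 2.5837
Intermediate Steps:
(-27359 + 6454)/(a + 32008) = (-27359 + 6454)/(-40099 + 32008) = -20905/(-8091) = -20905*(-1/8091) = 20905/8091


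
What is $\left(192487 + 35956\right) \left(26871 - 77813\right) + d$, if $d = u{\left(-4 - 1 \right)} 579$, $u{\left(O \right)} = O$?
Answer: $-11637346201$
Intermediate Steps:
$d = -2895$ ($d = \left(-4 - 1\right) 579 = \left(-5\right) 579 = -2895$)
$\left(192487 + 35956\right) \left(26871 - 77813\right) + d = \left(192487 + 35956\right) \left(26871 - 77813\right) - 2895 = 228443 \left(-50942\right) - 2895 = -11637343306 - 2895 = -11637346201$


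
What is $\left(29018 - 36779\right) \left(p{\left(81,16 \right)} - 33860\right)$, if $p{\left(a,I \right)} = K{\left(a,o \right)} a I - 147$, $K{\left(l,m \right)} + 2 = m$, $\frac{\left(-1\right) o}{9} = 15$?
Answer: $1641909399$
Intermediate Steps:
$o = -135$ ($o = \left(-9\right) 15 = -135$)
$K{\left(l,m \right)} = -2 + m$
$p{\left(a,I \right)} = -147 - 137 I a$ ($p{\left(a,I \right)} = \left(-2 - 135\right) a I - 147 = - 137 a I - 147 = - 137 I a - 147 = -147 - 137 I a$)
$\left(29018 - 36779\right) \left(p{\left(81,16 \right)} - 33860\right) = \left(29018 - 36779\right) \left(\left(-147 - 2192 \cdot 81\right) - 33860\right) = - 7761 \left(\left(-147 - 177552\right) - 33860\right) = - 7761 \left(-177699 - 33860\right) = \left(-7761\right) \left(-211559\right) = 1641909399$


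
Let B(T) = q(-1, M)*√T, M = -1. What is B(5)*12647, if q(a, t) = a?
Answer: -12647*√5 ≈ -28280.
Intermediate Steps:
B(T) = -√T
B(5)*12647 = -√5*12647 = -12647*√5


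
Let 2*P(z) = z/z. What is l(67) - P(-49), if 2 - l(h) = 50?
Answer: -97/2 ≈ -48.500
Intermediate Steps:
l(h) = -48 (l(h) = 2 - 1*50 = 2 - 50 = -48)
P(z) = 1/2 (P(z) = (z/z)/2 = (1/2)*1 = 1/2)
l(67) - P(-49) = -48 - 1*1/2 = -48 - 1/2 = -97/2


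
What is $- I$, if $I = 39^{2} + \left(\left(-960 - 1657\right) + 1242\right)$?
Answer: $-146$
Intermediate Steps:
$I = 146$ ($I = 1521 + \left(-2617 + 1242\right) = 1521 - 1375 = 146$)
$- I = \left(-1\right) 146 = -146$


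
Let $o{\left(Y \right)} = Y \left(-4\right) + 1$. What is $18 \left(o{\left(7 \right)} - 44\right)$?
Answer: $-1278$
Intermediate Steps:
$o{\left(Y \right)} = 1 - 4 Y$ ($o{\left(Y \right)} = - 4 Y + 1 = 1 - 4 Y$)
$18 \left(o{\left(7 \right)} - 44\right) = 18 \left(\left(1 - 28\right) - 44\right) = 18 \left(-27 - 44\right) = 18 \left(-71\right) = -1278$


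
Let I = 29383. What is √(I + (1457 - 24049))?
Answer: √6791 ≈ 82.407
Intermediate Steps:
√(I + (1457 - 24049)) = √(29383 + (1457 - 24049)) = √(29383 - 22592) = √6791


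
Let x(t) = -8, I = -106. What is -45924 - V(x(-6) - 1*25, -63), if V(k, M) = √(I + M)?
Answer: -45924 - 13*I ≈ -45924.0 - 13.0*I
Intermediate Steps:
V(k, M) = √(-106 + M)
-45924 - V(x(-6) - 1*25, -63) = -45924 - √(-106 - 63) = -45924 - √(-169) = -45924 - 13*I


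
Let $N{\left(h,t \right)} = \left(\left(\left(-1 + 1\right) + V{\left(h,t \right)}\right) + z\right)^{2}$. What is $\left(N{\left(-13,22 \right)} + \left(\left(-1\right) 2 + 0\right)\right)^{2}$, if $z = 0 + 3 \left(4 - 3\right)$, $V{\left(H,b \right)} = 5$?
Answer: $3844$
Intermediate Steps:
$z = 3$ ($z = 0 + 3 \left(4 - 3\right) = 0 + 3 \cdot 1 = 0 + 3 = 3$)
$N{\left(h,t \right)} = 64$ ($N{\left(h,t \right)} = \left(\left(\left(-1 + 1\right) + 5\right) + 3\right)^{2} = \left(\left(0 + 5\right) + 3\right)^{2} = \left(5 + 3\right)^{2} = 8^{2} = 64$)
$\left(N{\left(-13,22 \right)} + \left(\left(-1\right) 2 + 0\right)\right)^{2} = \left(64 + \left(\left(-1\right) 2 + 0\right)\right)^{2} = \left(64 + \left(-2 + 0\right)\right)^{2} = \left(64 - 2\right)^{2} = 62^{2} = 3844$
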